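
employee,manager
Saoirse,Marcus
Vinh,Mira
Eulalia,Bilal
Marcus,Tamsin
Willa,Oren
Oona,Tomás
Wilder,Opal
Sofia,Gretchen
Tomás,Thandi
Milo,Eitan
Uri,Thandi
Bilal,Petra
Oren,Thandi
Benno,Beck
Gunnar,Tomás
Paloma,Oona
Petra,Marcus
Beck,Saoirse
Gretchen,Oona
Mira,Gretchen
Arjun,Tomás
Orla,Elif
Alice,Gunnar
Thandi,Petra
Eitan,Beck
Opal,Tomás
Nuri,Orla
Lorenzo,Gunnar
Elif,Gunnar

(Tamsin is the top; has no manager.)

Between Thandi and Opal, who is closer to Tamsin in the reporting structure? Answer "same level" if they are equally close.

Thandi

Thandi is 3 levels below Tamsin; Opal is 5. Thandi is higher.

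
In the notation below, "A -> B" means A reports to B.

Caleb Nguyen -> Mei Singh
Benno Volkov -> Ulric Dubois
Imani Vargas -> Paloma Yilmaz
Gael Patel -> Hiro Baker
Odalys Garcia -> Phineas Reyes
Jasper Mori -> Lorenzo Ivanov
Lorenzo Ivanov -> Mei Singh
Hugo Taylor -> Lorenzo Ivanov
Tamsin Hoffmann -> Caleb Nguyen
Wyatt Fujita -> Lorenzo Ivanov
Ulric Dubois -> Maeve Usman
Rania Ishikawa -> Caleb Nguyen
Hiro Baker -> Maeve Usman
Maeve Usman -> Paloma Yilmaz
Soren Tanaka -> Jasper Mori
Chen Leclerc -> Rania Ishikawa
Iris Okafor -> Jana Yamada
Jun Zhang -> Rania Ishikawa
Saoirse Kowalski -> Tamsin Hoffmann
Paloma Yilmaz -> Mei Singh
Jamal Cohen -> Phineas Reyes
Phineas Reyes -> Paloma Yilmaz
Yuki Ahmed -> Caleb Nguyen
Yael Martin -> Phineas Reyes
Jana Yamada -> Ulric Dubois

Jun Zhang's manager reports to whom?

Jun Zhang reports to Rania Ishikawa, and Rania Ishikawa reports to Caleb Nguyen. So Jun Zhang's skip-level manager is Caleb Nguyen.

Caleb Nguyen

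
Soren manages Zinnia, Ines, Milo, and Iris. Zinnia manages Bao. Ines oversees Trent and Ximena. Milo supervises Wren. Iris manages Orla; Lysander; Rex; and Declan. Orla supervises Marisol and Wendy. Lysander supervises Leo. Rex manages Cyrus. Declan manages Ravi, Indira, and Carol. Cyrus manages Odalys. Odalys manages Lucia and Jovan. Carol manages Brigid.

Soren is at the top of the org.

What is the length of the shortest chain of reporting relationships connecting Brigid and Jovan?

Brigid is 3 levels below Iris, and Jovan is 4 levels below Iris (their lowest common manager). The shortest path runs up from Brigid to Iris and back down to Jovan: 3 + 4 = 7 links.

7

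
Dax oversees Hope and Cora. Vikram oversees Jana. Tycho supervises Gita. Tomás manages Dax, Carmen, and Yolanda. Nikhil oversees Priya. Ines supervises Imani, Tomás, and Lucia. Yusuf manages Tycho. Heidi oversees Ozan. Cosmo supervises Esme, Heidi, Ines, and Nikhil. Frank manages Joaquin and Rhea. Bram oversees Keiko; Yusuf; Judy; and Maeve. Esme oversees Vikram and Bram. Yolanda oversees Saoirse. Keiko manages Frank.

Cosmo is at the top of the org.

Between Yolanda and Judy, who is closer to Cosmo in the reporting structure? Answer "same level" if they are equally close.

same level

Both Yolanda and Judy are 3 levels below Cosmo.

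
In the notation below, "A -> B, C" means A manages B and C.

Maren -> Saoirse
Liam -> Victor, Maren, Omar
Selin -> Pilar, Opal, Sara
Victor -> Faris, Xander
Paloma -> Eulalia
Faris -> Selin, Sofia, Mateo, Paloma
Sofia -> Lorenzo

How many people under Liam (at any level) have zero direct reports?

9

The people in Liam's organization with no one reporting to them are Omar, Saoirse, Xander, Eulalia, Mateo, Lorenzo, Sara, Opal, Pilar. That is 9.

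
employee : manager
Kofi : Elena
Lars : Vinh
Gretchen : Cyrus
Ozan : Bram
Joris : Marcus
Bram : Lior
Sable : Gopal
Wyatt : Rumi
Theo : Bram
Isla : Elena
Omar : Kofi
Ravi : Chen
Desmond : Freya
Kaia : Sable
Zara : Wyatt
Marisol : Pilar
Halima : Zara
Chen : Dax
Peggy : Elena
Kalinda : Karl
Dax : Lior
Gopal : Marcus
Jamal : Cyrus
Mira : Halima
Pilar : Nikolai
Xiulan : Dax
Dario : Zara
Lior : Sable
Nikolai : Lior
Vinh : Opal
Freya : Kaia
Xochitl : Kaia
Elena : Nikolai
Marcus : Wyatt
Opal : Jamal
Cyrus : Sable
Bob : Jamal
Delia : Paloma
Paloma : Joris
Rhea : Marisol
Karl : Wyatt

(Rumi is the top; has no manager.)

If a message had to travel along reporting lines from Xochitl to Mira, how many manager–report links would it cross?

Xochitl is 5 levels below Wyatt, and Mira is 3 levels below Wyatt (their lowest common manager). The shortest path runs up from Xochitl to Wyatt and back down to Mira: 5 + 3 = 8 links.

8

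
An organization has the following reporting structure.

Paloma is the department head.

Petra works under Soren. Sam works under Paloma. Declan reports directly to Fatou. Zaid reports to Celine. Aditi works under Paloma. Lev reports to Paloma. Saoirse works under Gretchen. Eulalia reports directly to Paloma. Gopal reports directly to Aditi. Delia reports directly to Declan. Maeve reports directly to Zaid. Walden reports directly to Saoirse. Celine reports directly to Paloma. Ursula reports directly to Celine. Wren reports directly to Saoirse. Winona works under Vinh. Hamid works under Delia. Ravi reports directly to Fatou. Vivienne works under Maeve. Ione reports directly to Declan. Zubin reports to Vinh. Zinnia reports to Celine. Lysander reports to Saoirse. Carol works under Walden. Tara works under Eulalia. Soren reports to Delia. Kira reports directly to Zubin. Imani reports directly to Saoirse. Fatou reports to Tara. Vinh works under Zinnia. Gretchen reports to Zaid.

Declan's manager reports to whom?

Declan reports to Fatou, and Fatou reports to Tara. So Declan's skip-level manager is Tara.

Tara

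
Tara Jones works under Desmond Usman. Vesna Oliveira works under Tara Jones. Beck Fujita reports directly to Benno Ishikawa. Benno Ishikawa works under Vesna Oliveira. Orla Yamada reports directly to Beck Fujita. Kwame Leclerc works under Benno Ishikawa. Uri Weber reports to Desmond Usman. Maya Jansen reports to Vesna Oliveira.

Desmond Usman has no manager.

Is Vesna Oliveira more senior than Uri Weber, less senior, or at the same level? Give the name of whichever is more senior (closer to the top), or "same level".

Uri Weber

Vesna Oliveira is 2 levels below Desmond Usman; Uri Weber is 1. Uri Weber is higher.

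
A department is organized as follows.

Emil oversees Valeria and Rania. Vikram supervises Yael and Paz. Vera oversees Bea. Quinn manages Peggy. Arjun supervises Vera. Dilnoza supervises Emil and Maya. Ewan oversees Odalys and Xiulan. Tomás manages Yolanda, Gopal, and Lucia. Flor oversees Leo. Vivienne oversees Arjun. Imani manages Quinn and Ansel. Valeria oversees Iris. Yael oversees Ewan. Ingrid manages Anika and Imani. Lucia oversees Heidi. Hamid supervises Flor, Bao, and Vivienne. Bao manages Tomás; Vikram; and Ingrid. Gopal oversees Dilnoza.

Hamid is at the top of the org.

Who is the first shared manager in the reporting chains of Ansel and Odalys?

Bao

Ansel's chain of managers is Imani, Ingrid, Bao, Hamid. Odalys's chain of managers is Ewan, Yael, Vikram, Bao, Hamid. The first manager that appears in both chains is Bao.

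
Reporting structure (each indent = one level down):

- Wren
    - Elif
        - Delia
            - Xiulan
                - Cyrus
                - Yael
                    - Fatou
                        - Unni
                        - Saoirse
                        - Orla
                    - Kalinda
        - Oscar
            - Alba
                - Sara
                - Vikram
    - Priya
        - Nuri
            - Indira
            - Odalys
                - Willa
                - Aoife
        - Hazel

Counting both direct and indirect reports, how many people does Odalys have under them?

Odalys directly manages Willa, Aoife. Willa has no reports. Aoife has no reports. So Odalys's organization is 2 direct reports plus everyone under them: 1 + 1 = 2.

2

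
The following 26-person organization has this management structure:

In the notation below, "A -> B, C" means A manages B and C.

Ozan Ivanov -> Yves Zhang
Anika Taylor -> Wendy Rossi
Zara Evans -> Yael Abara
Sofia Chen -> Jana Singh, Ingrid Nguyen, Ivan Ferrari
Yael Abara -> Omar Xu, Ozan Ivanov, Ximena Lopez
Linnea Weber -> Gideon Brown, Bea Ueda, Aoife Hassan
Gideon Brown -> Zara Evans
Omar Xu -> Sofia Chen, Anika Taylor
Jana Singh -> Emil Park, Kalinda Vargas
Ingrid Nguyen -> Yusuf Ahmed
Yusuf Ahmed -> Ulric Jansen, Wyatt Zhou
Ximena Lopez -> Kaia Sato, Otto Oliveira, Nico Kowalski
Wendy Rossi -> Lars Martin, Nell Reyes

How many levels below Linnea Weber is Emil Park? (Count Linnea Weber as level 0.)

Chain from Emil Park up to Linnea Weber: Emil Park → Jana Singh → Sofia Chen → Omar Xu → Yael Abara → Zara Evans → Gideon Brown → Linnea Weber. That is 7 steps up, so Emil Park is 7 levels below Linnea Weber.

7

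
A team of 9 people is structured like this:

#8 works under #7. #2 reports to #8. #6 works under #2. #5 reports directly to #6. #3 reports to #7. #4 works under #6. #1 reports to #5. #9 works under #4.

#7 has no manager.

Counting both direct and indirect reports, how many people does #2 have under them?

#2 directly manages #6. Under #6: #4, #9, #5, #1 (4). That's 5 in total.

5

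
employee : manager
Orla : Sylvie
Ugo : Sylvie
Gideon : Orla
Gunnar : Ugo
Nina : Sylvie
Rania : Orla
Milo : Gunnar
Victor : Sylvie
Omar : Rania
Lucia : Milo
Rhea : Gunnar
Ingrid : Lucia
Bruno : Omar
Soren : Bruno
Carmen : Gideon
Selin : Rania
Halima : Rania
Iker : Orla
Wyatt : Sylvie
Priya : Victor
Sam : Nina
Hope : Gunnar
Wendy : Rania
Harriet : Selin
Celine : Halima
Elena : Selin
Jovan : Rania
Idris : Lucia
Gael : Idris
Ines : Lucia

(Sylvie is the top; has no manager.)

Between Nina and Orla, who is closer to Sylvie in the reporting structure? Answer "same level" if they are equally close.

same level

Both Nina and Orla are 1 level below Sylvie.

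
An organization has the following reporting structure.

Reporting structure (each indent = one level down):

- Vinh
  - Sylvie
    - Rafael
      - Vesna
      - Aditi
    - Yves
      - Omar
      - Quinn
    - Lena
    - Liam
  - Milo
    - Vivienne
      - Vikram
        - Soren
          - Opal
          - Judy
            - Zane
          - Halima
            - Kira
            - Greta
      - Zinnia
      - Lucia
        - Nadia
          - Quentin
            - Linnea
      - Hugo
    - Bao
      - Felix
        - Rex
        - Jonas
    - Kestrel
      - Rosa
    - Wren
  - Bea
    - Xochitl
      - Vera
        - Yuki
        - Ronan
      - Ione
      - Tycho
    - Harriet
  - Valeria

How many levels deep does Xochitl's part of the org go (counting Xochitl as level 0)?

The longest chain under Xochitl runs Xochitl → Vera → Ronan, which is 2 levels below Xochitl.

2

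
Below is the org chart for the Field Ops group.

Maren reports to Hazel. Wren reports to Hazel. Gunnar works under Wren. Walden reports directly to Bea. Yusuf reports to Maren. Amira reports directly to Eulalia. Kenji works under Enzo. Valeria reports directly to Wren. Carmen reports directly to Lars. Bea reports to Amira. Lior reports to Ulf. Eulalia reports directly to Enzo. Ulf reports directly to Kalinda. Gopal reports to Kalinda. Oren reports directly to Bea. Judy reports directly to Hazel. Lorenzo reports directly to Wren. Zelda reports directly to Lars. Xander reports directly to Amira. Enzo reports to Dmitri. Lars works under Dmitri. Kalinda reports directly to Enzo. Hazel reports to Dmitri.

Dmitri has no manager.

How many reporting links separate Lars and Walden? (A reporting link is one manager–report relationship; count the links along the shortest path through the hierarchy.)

6

Lars is 1 level below Dmitri, and Walden is 5 levels below Dmitri (their lowest common manager). The shortest path runs up from Lars to Dmitri and back down to Walden: 1 + 5 = 6 links.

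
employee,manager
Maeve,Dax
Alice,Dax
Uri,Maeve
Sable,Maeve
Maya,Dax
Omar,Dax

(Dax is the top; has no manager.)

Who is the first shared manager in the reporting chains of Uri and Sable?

Maeve

Uri's chain of managers is Maeve, Dax. Sable's chain of managers is Maeve, Dax. The first manager that appears in both chains is Maeve.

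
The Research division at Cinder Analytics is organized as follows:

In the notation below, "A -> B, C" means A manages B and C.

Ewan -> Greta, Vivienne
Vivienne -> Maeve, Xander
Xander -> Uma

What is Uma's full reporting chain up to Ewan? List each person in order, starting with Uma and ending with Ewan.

Uma -> Xander -> Vivienne -> Ewan

Uma reports to Xander. Xander reports to Vivienne. Vivienne reports to Ewan. Ewan is at the top.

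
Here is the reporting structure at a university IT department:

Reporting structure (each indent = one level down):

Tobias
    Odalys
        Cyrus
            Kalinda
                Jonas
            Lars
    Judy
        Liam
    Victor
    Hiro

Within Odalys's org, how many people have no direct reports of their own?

2

The people in Odalys's organization with no one reporting to them are Lars, Jonas. That is 2.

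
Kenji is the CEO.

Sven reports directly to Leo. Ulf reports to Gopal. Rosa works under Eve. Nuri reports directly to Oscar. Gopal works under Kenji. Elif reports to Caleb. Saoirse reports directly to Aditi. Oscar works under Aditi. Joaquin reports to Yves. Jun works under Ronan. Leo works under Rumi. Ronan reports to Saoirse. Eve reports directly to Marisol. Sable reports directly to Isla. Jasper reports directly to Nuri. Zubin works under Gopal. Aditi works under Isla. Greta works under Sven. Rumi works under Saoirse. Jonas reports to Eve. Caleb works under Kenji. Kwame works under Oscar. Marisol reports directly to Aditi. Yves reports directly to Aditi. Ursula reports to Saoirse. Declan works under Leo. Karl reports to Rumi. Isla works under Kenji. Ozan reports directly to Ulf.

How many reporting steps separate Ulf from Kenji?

Chain from Ulf up to Kenji: Ulf → Gopal → Kenji. That is 2 steps up, so Ulf is 2 levels below Kenji.

2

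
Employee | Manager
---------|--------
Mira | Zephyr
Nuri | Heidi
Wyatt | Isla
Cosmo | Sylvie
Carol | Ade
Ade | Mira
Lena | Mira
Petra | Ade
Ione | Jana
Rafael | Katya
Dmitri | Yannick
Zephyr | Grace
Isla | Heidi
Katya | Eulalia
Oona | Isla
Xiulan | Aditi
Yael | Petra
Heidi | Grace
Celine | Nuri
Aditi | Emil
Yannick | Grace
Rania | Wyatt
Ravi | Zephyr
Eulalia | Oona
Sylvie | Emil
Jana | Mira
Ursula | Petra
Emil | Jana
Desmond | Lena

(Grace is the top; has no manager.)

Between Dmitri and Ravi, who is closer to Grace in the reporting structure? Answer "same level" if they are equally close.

same level

Both Dmitri and Ravi are 2 levels below Grace.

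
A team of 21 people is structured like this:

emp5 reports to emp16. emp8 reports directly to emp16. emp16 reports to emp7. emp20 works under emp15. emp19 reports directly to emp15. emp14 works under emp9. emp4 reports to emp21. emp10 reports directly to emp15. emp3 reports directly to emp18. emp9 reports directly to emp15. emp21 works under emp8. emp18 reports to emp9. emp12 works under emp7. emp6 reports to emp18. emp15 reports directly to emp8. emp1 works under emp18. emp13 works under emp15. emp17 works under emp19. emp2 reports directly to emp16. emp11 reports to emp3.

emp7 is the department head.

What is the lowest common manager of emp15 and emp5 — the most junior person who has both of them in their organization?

emp16

emp15's chain of managers is emp8, emp16, emp7. emp5's chain of managers is emp16, emp7. The first manager that appears in both chains is emp16.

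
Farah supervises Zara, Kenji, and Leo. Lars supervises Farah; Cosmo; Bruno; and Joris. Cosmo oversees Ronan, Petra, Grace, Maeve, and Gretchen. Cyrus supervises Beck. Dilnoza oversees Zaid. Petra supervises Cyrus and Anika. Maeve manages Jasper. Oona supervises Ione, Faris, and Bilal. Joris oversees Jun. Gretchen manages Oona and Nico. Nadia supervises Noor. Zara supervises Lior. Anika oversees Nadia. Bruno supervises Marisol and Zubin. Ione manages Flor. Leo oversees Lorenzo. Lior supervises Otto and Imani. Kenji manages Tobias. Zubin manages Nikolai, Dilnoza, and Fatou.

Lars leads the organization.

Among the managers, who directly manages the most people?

Direct-report counts: Lars has 4; Joris has 1; Bruno has 2; Zubin has 3; Dilnoza has 1; Cosmo has 5; Gretchen has 2; Oona has 3; Ione has 1; Petra has 2; Cyrus has 1; Anika has 1; Nadia has 1; Maeve has 1; Farah has 3; Leo has 1; Kenji has 1; Zara has 1; Lior has 2. The largest is 5, held by Cosmo.

Cosmo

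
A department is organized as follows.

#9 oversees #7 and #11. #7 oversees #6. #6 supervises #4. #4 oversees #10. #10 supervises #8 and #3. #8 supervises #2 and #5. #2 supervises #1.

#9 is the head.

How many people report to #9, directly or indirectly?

10

#9 directly manages #7, #11. Under #7: #6, #4, #10, #3, #8, #5, #2, #1 (8). #11 has no reports. So #9's organization is 2 direct reports plus everyone under them: 9 + 1 = 10.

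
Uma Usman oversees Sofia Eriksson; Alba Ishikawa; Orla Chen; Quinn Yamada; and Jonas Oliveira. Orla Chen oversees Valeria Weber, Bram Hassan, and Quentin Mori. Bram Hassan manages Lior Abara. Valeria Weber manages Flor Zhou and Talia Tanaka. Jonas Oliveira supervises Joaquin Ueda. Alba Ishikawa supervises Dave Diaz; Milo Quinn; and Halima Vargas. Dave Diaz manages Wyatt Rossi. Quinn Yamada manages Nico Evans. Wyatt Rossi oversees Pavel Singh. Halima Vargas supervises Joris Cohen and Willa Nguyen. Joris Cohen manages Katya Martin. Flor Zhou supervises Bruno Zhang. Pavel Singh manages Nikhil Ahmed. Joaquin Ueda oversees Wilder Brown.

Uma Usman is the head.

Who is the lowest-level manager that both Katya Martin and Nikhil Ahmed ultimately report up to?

Katya Martin's chain of managers is Joris Cohen, Halima Vargas, Alba Ishikawa, Uma Usman. Nikhil Ahmed's chain of managers is Pavel Singh, Wyatt Rossi, Dave Diaz, Alba Ishikawa, Uma Usman. The first manager that appears in both chains is Alba Ishikawa.

Alba Ishikawa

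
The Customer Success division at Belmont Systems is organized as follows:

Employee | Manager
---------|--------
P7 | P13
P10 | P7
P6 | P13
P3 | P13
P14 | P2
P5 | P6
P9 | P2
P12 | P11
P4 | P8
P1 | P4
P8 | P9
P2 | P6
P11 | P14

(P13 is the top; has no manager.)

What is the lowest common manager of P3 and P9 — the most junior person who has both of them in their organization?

P13

P3's chain of managers is P13. P9's chain of managers is P2, P6, P13. The first manager that appears in both chains is P13.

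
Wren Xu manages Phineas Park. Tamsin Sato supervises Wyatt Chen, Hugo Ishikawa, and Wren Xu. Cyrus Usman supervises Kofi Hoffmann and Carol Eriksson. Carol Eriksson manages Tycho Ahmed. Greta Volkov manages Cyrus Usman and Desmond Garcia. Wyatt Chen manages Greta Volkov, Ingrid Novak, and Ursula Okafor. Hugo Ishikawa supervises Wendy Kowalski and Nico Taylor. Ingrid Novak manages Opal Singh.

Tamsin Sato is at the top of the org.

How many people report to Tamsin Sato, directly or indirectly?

15

Tamsin Sato directly manages Hugo Ishikawa, Wyatt Chen, Wren Xu. Under Hugo Ishikawa: Nico Taylor, Wendy Kowalski (2). Under Wyatt Chen: Ursula Okafor, Ingrid Novak, Opal Singh, Greta Volkov, Desmond Garcia, Cyrus Usman, Carol Eriksson, Tycho Ahmed, Kofi Hoffmann (9). Under Wren Xu: Phineas Park (1). So Tamsin Sato's organization is 3 direct reports plus everyone under them: 3 + 10 + 2 = 15.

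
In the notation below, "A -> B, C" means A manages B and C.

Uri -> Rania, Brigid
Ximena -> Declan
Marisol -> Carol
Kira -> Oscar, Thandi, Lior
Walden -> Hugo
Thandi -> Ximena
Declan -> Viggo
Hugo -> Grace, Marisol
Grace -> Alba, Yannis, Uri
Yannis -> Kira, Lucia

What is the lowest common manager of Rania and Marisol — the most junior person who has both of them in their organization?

Rania's chain of managers is Uri, Grace, Hugo, Walden. Marisol's chain of managers is Hugo, Walden. The first manager that appears in both chains is Hugo.

Hugo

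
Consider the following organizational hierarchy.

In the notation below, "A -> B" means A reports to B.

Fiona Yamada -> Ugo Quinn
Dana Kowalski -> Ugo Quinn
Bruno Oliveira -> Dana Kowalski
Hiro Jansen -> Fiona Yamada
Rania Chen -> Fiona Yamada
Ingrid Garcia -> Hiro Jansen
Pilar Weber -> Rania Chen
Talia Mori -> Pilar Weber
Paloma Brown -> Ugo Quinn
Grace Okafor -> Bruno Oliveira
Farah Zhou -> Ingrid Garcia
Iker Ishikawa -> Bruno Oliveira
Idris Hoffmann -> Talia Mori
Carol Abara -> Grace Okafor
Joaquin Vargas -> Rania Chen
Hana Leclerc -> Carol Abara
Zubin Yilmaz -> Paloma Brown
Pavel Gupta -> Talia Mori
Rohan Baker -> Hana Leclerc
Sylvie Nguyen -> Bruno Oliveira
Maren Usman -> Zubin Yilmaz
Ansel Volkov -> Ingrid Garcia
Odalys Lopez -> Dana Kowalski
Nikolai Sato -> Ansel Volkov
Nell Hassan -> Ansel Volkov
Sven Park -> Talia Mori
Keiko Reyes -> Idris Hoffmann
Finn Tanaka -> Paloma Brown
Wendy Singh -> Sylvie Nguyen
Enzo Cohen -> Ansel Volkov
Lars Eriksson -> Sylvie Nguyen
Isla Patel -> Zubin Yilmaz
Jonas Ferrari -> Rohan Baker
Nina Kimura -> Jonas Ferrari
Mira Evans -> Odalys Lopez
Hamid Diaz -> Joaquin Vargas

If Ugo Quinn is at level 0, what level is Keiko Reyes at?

6

Chain from Keiko Reyes up to Ugo Quinn: Keiko Reyes → Idris Hoffmann → Talia Mori → Pilar Weber → Rania Chen → Fiona Yamada → Ugo Quinn. That is 6 steps up, so Keiko Reyes is 6 levels below Ugo Quinn.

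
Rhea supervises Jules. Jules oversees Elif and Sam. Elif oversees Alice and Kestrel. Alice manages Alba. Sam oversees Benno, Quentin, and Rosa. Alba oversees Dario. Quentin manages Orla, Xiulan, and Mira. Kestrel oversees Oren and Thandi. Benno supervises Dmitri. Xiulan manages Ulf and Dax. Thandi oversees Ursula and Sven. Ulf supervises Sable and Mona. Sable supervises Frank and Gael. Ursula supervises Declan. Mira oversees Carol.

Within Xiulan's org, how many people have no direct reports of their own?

4

The people in Xiulan's organization with no one reporting to them are Dax, Mona, Gael, Frank. That is 4.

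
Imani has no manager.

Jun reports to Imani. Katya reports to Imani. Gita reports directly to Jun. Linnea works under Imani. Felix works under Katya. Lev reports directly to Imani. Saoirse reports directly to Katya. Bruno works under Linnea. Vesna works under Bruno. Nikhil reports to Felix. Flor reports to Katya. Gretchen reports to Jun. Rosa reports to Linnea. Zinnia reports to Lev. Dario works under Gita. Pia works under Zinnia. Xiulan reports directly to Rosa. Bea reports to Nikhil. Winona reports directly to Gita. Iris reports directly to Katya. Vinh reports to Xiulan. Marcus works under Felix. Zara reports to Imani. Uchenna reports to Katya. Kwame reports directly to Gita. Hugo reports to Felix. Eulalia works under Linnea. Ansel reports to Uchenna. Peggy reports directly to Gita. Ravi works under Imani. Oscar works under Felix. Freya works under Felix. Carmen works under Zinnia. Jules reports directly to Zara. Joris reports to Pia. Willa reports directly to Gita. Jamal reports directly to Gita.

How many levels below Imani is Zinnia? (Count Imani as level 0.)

Chain from Zinnia up to Imani: Zinnia → Lev → Imani. That is 2 steps up, so Zinnia is 2 levels below Imani.

2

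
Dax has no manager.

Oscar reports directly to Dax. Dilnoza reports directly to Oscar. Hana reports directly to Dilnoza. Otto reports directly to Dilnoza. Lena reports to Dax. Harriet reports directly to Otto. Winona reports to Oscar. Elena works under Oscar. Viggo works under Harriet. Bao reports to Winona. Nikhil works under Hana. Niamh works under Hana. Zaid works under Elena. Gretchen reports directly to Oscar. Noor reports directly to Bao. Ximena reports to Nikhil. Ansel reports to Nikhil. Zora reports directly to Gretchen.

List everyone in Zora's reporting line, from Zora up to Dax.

Zora reports to Gretchen. Gretchen reports to Oscar. Oscar reports to Dax. Dax is at the top.

Zora -> Gretchen -> Oscar -> Dax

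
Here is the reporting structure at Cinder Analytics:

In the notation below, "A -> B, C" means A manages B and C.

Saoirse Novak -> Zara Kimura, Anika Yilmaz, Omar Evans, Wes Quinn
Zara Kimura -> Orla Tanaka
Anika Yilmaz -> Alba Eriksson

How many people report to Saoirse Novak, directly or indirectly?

Saoirse Novak directly manages Zara Kimura, Anika Yilmaz, Omar Evans, Wes Quinn. Under Zara Kimura: Orla Tanaka (1). Under Anika Yilmaz: Alba Eriksson (1). Omar Evans has no reports. Wes Quinn has no reports. So Saoirse Novak's organization is 4 direct reports plus everyone under them: 2 + 2 + 1 + 1 = 6.

6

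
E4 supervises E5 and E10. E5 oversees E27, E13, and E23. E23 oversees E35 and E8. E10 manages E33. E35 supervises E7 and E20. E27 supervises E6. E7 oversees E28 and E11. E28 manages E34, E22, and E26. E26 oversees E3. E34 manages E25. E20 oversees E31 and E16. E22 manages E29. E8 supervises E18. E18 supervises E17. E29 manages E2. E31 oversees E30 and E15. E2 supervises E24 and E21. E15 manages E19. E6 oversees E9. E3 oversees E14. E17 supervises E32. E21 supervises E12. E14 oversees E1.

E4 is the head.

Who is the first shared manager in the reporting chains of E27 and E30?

E27's chain of managers is E5, E4. E30's chain of managers is E31, E20, E35, E23, E5, E4. The first manager that appears in both chains is E5.

E5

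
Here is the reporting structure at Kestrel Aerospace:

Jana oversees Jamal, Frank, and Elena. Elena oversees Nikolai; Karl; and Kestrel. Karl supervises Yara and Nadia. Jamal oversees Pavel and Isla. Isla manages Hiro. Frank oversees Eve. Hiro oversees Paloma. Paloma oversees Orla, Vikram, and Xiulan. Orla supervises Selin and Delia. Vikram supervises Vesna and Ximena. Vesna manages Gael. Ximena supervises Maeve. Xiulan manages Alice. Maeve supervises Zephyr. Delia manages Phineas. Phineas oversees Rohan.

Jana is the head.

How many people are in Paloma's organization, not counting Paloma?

Paloma directly manages Orla, Vikram, Xiulan. Under Orla: Delia, Phineas, Rohan, Selin (4). Under Vikram: Ximena, Maeve, Zephyr, Vesna, Gael (5). Under Xiulan: Alice (1). So Paloma's organization is 3 direct reports plus everyone under them: 5 + 6 + 2 = 13.

13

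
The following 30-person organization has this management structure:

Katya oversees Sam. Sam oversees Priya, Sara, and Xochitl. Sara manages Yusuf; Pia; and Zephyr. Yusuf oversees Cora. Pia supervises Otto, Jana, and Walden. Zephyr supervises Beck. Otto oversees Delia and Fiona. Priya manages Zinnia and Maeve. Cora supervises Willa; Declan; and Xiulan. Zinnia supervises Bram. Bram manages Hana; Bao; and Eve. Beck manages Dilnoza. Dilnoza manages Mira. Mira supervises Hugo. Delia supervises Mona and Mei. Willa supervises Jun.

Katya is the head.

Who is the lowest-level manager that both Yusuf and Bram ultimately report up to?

Sam

Yusuf's chain of managers is Sara, Sam, Katya. Bram's chain of managers is Zinnia, Priya, Sam, Katya. The first manager that appears in both chains is Sam.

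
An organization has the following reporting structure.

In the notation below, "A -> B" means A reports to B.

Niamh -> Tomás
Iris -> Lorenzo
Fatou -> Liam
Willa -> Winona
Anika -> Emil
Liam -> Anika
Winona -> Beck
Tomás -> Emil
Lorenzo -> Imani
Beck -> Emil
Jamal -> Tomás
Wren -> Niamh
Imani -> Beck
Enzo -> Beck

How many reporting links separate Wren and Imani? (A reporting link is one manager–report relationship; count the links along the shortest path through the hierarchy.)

5

Wren is 3 levels below Emil, and Imani is 2 levels below Emil (their lowest common manager). The shortest path runs up from Wren to Emil and back down to Imani: 3 + 2 = 5 links.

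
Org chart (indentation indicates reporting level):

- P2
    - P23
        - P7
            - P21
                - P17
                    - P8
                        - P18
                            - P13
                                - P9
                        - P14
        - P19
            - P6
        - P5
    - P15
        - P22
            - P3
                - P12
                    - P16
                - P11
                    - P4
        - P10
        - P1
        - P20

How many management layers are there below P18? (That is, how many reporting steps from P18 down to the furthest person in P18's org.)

The longest chain under P18 runs P18 → P13 → P9, which is 2 levels below P18.

2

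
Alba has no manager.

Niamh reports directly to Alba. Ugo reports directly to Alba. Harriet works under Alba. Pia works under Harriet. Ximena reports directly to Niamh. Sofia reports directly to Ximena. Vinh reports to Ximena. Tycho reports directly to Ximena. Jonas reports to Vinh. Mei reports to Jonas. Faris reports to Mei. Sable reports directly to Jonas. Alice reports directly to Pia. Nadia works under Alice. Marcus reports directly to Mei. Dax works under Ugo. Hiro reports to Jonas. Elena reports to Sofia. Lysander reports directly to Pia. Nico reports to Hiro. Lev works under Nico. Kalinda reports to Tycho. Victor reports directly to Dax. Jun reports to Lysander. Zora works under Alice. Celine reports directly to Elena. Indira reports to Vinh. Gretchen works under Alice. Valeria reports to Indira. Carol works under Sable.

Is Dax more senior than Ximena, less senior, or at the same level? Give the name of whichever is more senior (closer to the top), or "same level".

same level

Both Dax and Ximena are 2 levels below Alba.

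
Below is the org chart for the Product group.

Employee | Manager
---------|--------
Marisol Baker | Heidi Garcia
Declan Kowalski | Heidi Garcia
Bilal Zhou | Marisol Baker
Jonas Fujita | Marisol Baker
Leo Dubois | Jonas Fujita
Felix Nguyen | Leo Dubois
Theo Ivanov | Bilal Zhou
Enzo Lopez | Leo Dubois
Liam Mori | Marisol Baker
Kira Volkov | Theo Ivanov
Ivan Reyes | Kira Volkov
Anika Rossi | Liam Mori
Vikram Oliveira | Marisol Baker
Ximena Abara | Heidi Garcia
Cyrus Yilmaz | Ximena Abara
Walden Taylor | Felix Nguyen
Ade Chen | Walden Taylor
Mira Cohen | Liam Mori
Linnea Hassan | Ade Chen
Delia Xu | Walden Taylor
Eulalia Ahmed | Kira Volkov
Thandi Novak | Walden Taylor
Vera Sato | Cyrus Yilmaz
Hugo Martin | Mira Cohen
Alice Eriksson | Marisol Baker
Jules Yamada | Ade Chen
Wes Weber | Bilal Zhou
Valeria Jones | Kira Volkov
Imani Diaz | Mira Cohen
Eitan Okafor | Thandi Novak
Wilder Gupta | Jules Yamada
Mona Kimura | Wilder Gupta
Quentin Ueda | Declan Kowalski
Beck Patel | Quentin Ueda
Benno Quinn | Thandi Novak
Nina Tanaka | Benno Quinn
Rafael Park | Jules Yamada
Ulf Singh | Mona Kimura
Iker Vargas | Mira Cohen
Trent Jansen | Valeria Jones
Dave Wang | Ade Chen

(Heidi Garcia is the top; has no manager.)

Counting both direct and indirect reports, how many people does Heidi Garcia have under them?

41

Heidi Garcia directly manages Marisol Baker, Declan Kowalski, Ximena Abara. Under Marisol Baker: Alice Eriksson, Vikram Oliveira, Liam Mori, Mira Cohen, Iker Vargas, Imani Diaz, Hugo Martin, Anika Rossi, Jonas Fujita, Leo Dubois, Enzo Lopez, Felix Nguyen, Walden Taylor, Thandi Novak, Benno Quinn, Nina Tanaka, Eitan Okafor, Delia Xu, Ade Chen, Dave Wang, Jules Yamada, Rafael Park, Wilder Gupta, Mona Kimura, Ulf Singh, Linnea Hassan, Bilal Zhou, Wes Weber, Theo Ivanov, Kira Volkov, Valeria Jones, Trent Jansen, Eulalia Ahmed, Ivan Reyes (34). Under Declan Kowalski: Quentin Ueda, Beck Patel (2). Under Ximena Abara: Cyrus Yilmaz, Vera Sato (2). So Heidi Garcia's organization is 3 direct reports plus everyone under them: 35 + 3 + 3 = 41.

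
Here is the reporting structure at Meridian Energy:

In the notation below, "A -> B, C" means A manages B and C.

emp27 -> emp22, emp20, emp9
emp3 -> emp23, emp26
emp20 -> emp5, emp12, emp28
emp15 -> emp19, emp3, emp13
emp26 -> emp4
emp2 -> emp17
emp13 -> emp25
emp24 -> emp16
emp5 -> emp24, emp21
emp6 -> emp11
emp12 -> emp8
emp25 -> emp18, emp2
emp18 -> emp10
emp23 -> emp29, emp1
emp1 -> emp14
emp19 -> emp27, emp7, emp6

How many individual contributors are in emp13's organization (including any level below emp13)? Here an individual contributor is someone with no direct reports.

The people in emp13's organization with no one reporting to them are emp17, emp10. That is 2.

2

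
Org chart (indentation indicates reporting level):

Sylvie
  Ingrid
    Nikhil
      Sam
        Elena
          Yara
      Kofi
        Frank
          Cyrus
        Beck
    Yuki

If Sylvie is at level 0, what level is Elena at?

4

Chain from Elena up to Sylvie: Elena → Sam → Nikhil → Ingrid → Sylvie. That is 4 steps up, so Elena is 4 levels below Sylvie.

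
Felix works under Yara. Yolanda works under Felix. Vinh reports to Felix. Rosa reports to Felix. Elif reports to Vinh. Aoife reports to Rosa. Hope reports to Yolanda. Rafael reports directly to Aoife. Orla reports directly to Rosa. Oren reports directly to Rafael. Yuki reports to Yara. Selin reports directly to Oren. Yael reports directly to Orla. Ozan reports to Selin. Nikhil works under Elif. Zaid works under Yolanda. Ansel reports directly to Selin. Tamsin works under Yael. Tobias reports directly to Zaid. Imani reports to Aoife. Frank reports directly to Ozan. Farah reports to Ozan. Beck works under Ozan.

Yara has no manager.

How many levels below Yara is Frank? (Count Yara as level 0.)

Chain from Frank up to Yara: Frank → Ozan → Selin → Oren → Rafael → Aoife → Rosa → Felix → Yara. That is 8 steps up, so Frank is 8 levels below Yara.

8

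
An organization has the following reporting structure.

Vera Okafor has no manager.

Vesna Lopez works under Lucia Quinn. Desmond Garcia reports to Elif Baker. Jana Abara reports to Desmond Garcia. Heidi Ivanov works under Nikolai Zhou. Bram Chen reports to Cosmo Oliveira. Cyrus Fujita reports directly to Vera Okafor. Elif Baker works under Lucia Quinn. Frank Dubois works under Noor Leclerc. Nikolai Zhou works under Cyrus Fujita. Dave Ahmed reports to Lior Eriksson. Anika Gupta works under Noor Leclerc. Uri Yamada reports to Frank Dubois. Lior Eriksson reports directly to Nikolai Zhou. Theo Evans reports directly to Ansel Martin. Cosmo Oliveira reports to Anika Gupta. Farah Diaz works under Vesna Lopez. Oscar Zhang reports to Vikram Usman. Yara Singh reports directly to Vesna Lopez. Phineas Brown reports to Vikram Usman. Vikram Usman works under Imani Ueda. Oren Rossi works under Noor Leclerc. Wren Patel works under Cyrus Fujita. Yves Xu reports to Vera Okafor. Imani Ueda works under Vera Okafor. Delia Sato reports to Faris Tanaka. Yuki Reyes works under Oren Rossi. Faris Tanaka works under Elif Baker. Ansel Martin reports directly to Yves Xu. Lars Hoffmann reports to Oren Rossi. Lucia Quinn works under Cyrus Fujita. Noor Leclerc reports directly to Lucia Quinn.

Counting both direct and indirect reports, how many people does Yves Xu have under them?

2

Yves Xu directly manages Ansel Martin. Under Ansel Martin: Theo Evans (1). That's 2 in total.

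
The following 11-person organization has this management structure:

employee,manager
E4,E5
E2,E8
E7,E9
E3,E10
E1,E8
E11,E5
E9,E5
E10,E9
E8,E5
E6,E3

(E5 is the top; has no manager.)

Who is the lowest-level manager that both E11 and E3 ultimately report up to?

E11's chain of managers is E5. E3's chain of managers is E10, E9, E5. The first manager that appears in both chains is E5.

E5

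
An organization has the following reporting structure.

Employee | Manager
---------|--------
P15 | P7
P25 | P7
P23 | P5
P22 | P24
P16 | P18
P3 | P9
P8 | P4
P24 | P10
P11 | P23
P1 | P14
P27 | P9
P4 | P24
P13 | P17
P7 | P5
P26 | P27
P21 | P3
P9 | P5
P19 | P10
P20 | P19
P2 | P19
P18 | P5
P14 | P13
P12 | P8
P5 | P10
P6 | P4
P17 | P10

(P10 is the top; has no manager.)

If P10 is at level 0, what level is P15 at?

3

Chain from P15 up to P10: P15 → P7 → P5 → P10. That is 3 steps up, so P15 is 3 levels below P10.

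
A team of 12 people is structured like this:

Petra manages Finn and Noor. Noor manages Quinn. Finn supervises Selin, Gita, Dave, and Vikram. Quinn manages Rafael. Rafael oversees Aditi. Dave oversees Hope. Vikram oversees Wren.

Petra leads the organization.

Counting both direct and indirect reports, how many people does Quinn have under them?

Quinn directly manages Rafael. Under Rafael: Aditi (1). That's 2 in total.

2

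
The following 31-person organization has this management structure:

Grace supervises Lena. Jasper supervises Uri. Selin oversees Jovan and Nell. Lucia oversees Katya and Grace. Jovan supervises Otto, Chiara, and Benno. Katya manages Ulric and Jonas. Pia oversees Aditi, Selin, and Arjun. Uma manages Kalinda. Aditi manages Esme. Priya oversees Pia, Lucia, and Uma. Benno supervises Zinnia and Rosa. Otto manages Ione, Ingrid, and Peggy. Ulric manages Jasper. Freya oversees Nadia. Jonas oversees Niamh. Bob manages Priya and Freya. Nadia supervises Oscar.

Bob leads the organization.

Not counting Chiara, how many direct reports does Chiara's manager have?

Chiara reports to Jovan. Jovan's other direct reports are Otto, Benno — 2 peers.

2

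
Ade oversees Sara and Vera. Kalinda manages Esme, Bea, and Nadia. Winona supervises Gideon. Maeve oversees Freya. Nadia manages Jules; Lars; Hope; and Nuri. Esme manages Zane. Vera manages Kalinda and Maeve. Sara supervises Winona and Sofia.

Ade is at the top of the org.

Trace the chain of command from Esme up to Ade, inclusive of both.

Esme reports to Kalinda. Kalinda reports to Vera. Vera reports to Ade. Ade is at the top.

Esme -> Kalinda -> Vera -> Ade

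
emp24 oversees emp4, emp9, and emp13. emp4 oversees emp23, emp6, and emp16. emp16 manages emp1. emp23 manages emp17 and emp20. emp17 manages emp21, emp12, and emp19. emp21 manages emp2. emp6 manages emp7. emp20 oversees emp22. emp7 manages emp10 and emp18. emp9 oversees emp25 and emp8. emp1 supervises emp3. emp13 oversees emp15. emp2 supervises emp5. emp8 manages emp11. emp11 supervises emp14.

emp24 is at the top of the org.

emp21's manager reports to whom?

emp21 reports to emp17, and emp17 reports to emp23. So emp21's skip-level manager is emp23.

emp23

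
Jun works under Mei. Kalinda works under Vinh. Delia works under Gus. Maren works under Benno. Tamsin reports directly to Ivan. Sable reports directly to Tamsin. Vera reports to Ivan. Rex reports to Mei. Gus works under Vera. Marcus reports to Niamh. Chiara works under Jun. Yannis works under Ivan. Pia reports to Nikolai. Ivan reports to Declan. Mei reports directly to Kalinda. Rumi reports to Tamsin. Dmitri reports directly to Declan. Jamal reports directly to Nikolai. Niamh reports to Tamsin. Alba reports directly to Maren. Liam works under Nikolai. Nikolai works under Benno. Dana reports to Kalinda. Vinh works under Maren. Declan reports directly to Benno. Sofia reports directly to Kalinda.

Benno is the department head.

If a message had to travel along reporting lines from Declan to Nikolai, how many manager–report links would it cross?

Declan is 1 level below Benno, and Nikolai is 1 level below Benno (their lowest common manager). The shortest path runs up from Declan to Benno and back down to Nikolai: 1 + 1 = 2 links.

2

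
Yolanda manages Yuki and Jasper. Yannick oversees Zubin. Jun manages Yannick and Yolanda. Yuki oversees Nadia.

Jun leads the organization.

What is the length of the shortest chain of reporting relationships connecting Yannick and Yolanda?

2

Yannick is 1 level below Jun, and Yolanda is 1 level below Jun (their lowest common manager). The shortest path runs up from Yannick to Jun and back down to Yolanda: 1 + 1 = 2 links.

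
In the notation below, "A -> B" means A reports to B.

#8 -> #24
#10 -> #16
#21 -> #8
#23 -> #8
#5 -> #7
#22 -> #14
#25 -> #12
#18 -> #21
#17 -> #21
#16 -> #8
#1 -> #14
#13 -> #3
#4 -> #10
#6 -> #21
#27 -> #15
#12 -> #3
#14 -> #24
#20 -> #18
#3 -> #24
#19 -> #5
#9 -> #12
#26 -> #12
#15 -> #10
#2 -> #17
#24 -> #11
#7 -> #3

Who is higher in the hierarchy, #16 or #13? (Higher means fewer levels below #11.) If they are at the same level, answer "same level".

same level

Both #16 and #13 are 3 levels below #11.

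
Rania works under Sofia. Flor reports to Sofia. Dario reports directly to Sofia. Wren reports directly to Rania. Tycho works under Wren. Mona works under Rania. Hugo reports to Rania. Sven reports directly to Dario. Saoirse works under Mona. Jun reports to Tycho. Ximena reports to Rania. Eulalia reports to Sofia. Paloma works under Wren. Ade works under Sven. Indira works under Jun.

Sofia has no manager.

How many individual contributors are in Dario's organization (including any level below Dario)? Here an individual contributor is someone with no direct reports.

The only person in Dario's organization with no one reporting to them is Ade. That is 1.

1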